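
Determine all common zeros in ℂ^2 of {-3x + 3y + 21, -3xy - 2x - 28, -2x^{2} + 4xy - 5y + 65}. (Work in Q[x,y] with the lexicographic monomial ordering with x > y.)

Compute a lex Gröbner basis by Buchberger's algorithm.
f_1 = -3x + 3y + 21, LT = x.
f_2 = -3xy - 2x - 28, LT = xy.
f_3 = -2x^{2} + 4xy - 5y + 65, LT = x^{2}.

S(f_1,f_2): lcm = xy. S = -\tfrac{2}{3}x - y^{2} - 7y - \tfrac{28}{3}.
  reduce S modulo (f_1, f_2, f_3):
  remainder -y^{2} - \tfrac{23}{3}y - 14 ≠ 0; add h_4 = -y^{2} - \tfrac{23}{3}y - 14 to the basis.

S(f_1,f_3): lcm = x^{2}. S = xy - 7x - \tfrac{5}{2}y + \tfrac{65}{2}.
  reduce S modulo (f_1, f_2, f_3, h_4):
  remainder -\tfrac{61}{6}y - \tfrac{61}{2} ≠ 0; add h_5 = -\tfrac{61}{6}y - \tfrac{61}{2} to the basis.

The other S-polynomials (S(f_2,f_3), S(f_1,h_4), S(f_2,h_4), S(f_3,h_4), S(f_1,h_5), S(f_2,h_5), S(f_3,h_5), S(h_4,h_5)) all reduce to 0 modulo the current basis, so we have a Gröbner basis.
Inter-reduce: drop elements whose leading term is divisible by another's, tail-reduce, and make monic.
Reduced Gröbner basis: {x - 4, y + 3}.

From the last basis element, y + 3 = 0, so y takes values in {-3}. Each choice, substituted upward through the basis, yields the corresponding point(s) of the solution set.
  y = -3: the earlier basis element becomes x - 4 = 0, giving x = 4 — point (4, -3).
Zero-dimensionality of the ideal guarantees finitely many solutions over ℂ.

{(4, -3)}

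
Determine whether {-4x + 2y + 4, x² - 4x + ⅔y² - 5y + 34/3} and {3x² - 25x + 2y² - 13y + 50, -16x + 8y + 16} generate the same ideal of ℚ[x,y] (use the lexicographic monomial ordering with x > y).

No, the ideals differ.

For a fixed monomial order, each ideal has a unique reduced Gröbner basis; comparing bases decides equality.
Buchberger on the first generating set:
f_1 = -4x + 2y + 4, LT = x.
f_2 = x² - 4x + ⅔y² - 5y + 34/3, LT = x².

S(f_1,f_2): lcm = x². S = -½xy + 3x - ⅔y² + 5y - 34/3.
  leading term xy: subtract (⅛y)·f_1 from -½xy + 3x - ⅔y² + 5y - 34/3 → 3x - 11/12y² + 9/2y - 34/3
  leading term x: subtract (-¾)·f_1 from 3x - 11/12y² + 9/2y - 34/3 → -11/12y² + 6y - 25/3
  leading term y²: no divisor's leading term divides it; move -11/12y² to the remainder.
  leading term y: no divisor's leading term divides it; move 6y to the remainder.
  leading term 1: no divisor's leading term divides it; move -25/3 to the remainder.
  remainder -11/12y² + 6y - 25/3 ≠ 0; add g_3 = -11/12y² + 6y - 25/3 to the basis.

S(f_1,g_3): leading monomials are coprime, so the S-polynomial reduces to 0 (Buchberger's first criterion).
S(f_2,g_3): leading monomials are coprime, so the S-polynomial reduces to 0 (Buchberger's first criterion).
Every S-polynomial of the final basis reduces to 0, so we have a Gröbner basis.
Inter-reduce: drop elements whose leading term is divisible by another's, tail-reduce, and make monic.
Reduced Gröbner basis: {x - ½y - 1, y² - 72/11y + 100/11}.

Buchberger on the second generating set:
h_1 = 3x² - 25x + 2y² - 13y + 50, LT = x².
h_2 = -16x + 8y + 16, LT = x.

S(h_1,h_2): lcm = x². S = ½xy - 22/3x + ⅔y² - 13/3y + 50/3.
  leading term xy: subtract (-1/32y)·h_2 from ½xy - 22/3x + ⅔y² - 13/3y + 50/3 → -22/3x + 11/12y² - 23/6y + 50/3
  leading term x: subtract (11/24)·h_2 from -22/3x + 11/12y² - 23/6y + 50/3 → 11/12y² - 15/2y + 28/3
  leading term y²: no divisor's leading term divides it; move 11/12y² to the remainder.
  leading term y: no divisor's leading term divides it; move -15/2y to the remainder.
  leading term 1: no divisor's leading term divides it; move 28/3 to the remainder.
  remainder 11/12y² - 15/2y + 28/3 ≠ 0; add k_3 = 11/12y² - 15/2y + 28/3 to the basis.

S(h_1,k_3): leading monomials are coprime, so the S-polynomial reduces to 0 (Buchberger's first criterion).
S(h_2,k_3): leading monomials are coprime, so the S-polynomial reduces to 0 (Buchberger's first criterion).
Every S-polynomial of the final basis reduces to 0, so we have a Gröbner basis.
Inter-reduce: drop elements whose leading term is divisible by another's, tail-reduce, and make monic.
Reduced Gröbner basis: {x - ½y - 1, y² - 90/11y + 112/11}.

These differ, so the ideals are not equal.
The choice of monomial ordering does not affect the verdict — as long as both bases are computed under the same ordering, their equality decides ideal equality.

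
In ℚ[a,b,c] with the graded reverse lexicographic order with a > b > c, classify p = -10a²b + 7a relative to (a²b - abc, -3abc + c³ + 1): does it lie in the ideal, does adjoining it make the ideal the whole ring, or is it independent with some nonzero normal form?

-10a²b + 7a is independent of I; its normal form modulo I is -10/3c³ + 7a - 10/3.

First compute the reduced Gröbner basis of I by Buchberger's algorithm.
f_1 = a²b - abc, LT = a²b.
f_2 = -3abc + c³ + 1, LT = abc.

S(f_1,f_2): lcm = a²bc. S = -abc² + ⅓ac³ + ⅓a.
  leading term abc²: subtract (⅓c)·f_2 from -abc² + ⅓ac³ + ⅓a → ⅓ac³ - ⅓c⁴ + ⅓a - ⅓c
  leading term ac³: no divisor's leading term divides it; move ⅓ac³ to the remainder.
  leading term c⁴: no divisor's leading term divides it; move -⅓c⁴ to the remainder.
  leading term a: no divisor's leading term divides it; move ⅓a to the remainder.
  leading term c: no divisor's leading term divides it; move -⅓c to the remainder.
  remainder ⅓ac³ - ⅓c⁴ + ⅓a - ⅓c ≠ 0; add h_3 = ⅓ac³ - ⅓c⁴ + ⅓a - ⅓c to the basis.

S(f_2,h_3): lcm = abc³. S = bc⁴ - ⅓c⁵ - ab + bc - ⅓c².
  leading term bc⁴: no divisor's leading term divides it; move bc⁴ to the remainder.
  leading term c⁵: no divisor's leading term divides it; move -⅓c⁵ to the remainder.
  leading term ab: no divisor's leading term divides it; move -ab to the remainder.
  leading term bc: no divisor's leading term divides it; move bc to the remainder.
  leading term c²: no divisor's leading term divides it; move -⅓c² to the remainder.
  remainder bc⁴ - ⅓c⁵ - ab + bc - ⅓c² ≠ 0; add h_4 = bc⁴ - ⅓c⁵ - ab + bc - ⅓c² to the basis.

The other S-polynomials (S(f_1,h_3), S(f_1,h_4), S(f_2,h_4), S(h_3,h_4)) all reduce to 0 modulo the current basis, so we have a Gröbner basis.
Inter-reduce: drop elements whose leading term is divisible by another's, tail-reduce, and make monic.
Reduced Gröbner basis: {bc⁴ - ⅓c⁵ - ab + bc - ⅓c², ac³ - c⁴ + a - c, a²b - ⅓c³ - ⅓, abc - ⅓c³ - ⅓}.
Label its elements g_1 = bc⁴ - ⅓c⁵ - ab + bc - ⅓c², g_2 = ac³ - c⁴ + a - c, g_3 = a²b - ⅓c³ - ⅓, g_4 = abc - ⅓c³ - ⅓.

Reduce p = -10a²b + 7a modulo G:
  leading term a²b: subtract (-10)·g_3 from -10a²b + 7a → -10/3c³ + 7a - 10/3
  leading term c³: no divisor's leading term divides it; move -10/3c³ to the remainder.
  leading term a: no divisor's leading term divides it; move 7a to the remainder.
  leading term 1: no divisor's leading term divides it; move -10/3 to the remainder.
  normal form = -10/3c³ + 7a - 10/3.
The normal form is nonzero, so p ∉ I. Since p minus its normal form lies in I, I + (p) = I + (r) where r = -10/3c³ + 7a - 10/3; decide whether this ideal is the whole ring.
Run Buchberger on G together with r (pairs among the g_i already reduce to 0 since G is a Gröbner basis):
g_1 = bc⁴ - ⅓c⁵ - ab + bc - ⅓c², LT = bc⁴.
g_2 = ac³ - c⁴ + a - c, LT = ac³.
g_3 = a²b - ⅓c³ - ⅓, LT = a²b.
g_4 = abc - ⅓c³ - ⅓, LT = abc.
r = -10/3c³ + 7a - 10/3, LT = c³.

S(g_1,r): lcm = bc⁴. S = -⅓c⁵ + 21/10abc - ab - ⅓c².
  leading term c⁵: subtract (1/10c²)·r from -⅓c⁵ + 21/10abc - ab - ⅓c² → 21/10abc - 7/10ac² - ab
  leading term abc: subtract (21/10)·g_4 from 21/10abc - 7/10ac² - ab → -7/10ac² + 7/10c³ - ab + 7/10
  leading term ac²: no divisor's leading term divides it; move -7/10ac² to the remainder.
  leading term c³: subtract (-21/100)·r from 7/10c³ - ab + 7/10 → -ab + 147/100a
  leading term ab: no divisor's leading term divides it; move -ab to the remainder.
  leading term a: no divisor's leading term divides it; move 147/100a to the remainder.
  remainder -7/10ac² - ab + 147/100a ≠ 0; add m_6 = -7/10ac² - ab + 147/100a to the basis.

S(g_2,r): lcm = ac³. S = -c⁴ + 21/10a² - c.
  leading term c⁴: subtract (3/10c)·r from -c⁴ + 21/10a² - c → 21/10a² - 21/10ac
  leading term a²: no divisor's leading term divides it; move 21/10a² to the remainder.
  leading term ac: no divisor's leading term divides it; move -21/10ac to the remainder.
  remainder 21/10a² - 21/10ac ≠ 0; add m_7 = 21/10a² - 21/10ac to the basis.

S(g_4,m_6): lcm = abc². S = -⅓c⁴ - 10/7ab² + 21/10ab - ⅓c.
  leading term c⁴: subtract (1/10c)·r from -⅓c⁴ - 10/7ab² + 21/10ab - ⅓c → -10/7ab² + 21/10ab - 7/10ac
  leading term ab²: no divisor's leading term divides it; move -10/7ab² to the remainder.
  leading term ab: no divisor's leading term divides it; move 21/10ab to the remainder.
  leading term ac: no divisor's leading term divides it; move -7/10ac to the remainder.
  remainder -10/7ab² + 21/10ab - 7/10ac ≠ 0; add m_8 = -10/7ab² + 21/10ab - 7/10ac to the basis.

The other S-polynomials (S(g_1,g_2), S(g_1,g_3), S(g_1,g_4), S(g_2,g_3), S(g_2,g_4), S(g_3,g_4), S(g_3,r), S(g_4,r), S(g_1,m_6), S(g_2,m_6), S(g_3,m_6), S(r,m_6), S(g_1,m_7), S(g_2,m_7), S(g_3,m_7), S(g_4,m_7), S(r,m_7), S(m_6,m_7), S(g_1,m_8), S(g_2,m_8), S(g_3,m_8), S(g_4,m_8), S(r,m_8), S(m_6,m_8), S(m_7,m_8)) all reduce to 0 modulo the current basis, so we have a Gröbner basis.
Inter-reduce: drop elements whose leading term is divisible by another's, tail-reduce, and make monic.
Reduced Gröbner basis: {ab² - 147/100ab + 49/100ac, abc - 7/10a, ac² + 10/7ab - 21/10a, c³ - 21/10a + 1, a² - ac}.
The reduced Gröbner basis of I + (p) is {ab² - 147/100ab + 49/100ac, abc - 7/10a, ac² + 10/7ab - 21/10a, c³ - 21/10a + 1, a² - ac} ≠ {1}, a proper ideal, so the enlarged system stays consistent: p is independent of I, with normal form -10/3c³ + 7a - 10/3.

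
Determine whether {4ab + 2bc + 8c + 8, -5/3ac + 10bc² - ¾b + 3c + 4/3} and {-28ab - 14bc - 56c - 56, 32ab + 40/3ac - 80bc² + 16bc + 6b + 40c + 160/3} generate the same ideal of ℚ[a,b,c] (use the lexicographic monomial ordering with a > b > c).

Since reduced Gröbner bases are canonical representatives of ideals under a given ordering, it suffices to compute and compare them.
Buchberger on the first generating set:
f_1 = 4ab + 2bc + 8c + 8, LT = ab.
f_2 = -5/3ac + 10bc² - ¾b + 3c + 4/3, LT = ac.

S(f_1,f_2): lcm = abc. S = 6b²c² - 9/20b² + ½bc² + 9/5bc + ⅘b + 2c² + 2c.
  reduce S modulo (f_1, f_2):
  remainder 6b²c² - 9/20b² + ½bc² + 9/5bc + ⅘b + 2c² + 2c ≠ 0; add g_3 = 6b²c² - 9/20b² + ½bc² + 9/5bc + ⅘b + 2c² + 2c to the basis.

The other S-polynomials (S(f_1,g_3), S(f_2,g_3)) all reduce to 0 modulo the current basis, so we have a Gröbner basis.
Inter-reduce: drop elements whose leading term is divisible by another's, tail-reduce, and make monic.
Reduced Gröbner basis: {ab + ½bc + 2c + 2, ac - 6bc² + 9/20b - 9/5c - ⅘, b²c² - 3/40b² + 1/12bc² + 3/10bc + 2/15b + ⅓c² + ⅓c}.

Buchberger on the second generating set:
h_1 = -28ab - 14bc - 56c - 56, LT = ab.
h_2 = 32ab + 40/3ac - 80bc² + 16bc + 6b + 40c + 160/3, LT = ab.

S(h_1,h_2): lcm = ab. S = -5/12ac + 5/2bc² - 3/16b + ¾c + ⅓.
  reduce S modulo (h_1, h_2):
  remainder -5/12ac + 5/2bc² - 3/16b + ¾c + ⅓ ≠ 0; add k_3 = -5/12ac + 5/2bc² - 3/16b + ¾c + ⅓ to the basis.

S(h_1,k_3): lcm = abc. S = 6b²c² - 9/20b² + ½bc² + 9/5bc + ⅘b + 2c² + 2c.
  reduce S modulo (h_1, h_2, k_3):
  remainder 6b²c² - 9/20b² + ½bc² + 9/5bc + ⅘b + 2c² + 2c ≠ 0; add k_4 = 6b²c² - 9/20b² + ½bc² + 9/5bc + ⅘b + 2c² + 2c to the basis.

The other S-polynomials (S(h_2,k_3), S(h_1,k_4), S(h_2,k_4), S(k_3,k_4)) all reduce to 0 modulo the current basis, so we have a Gröbner basis.
Inter-reduce: drop elements whose leading term is divisible by another's, tail-reduce, and make monic.
Reduced Gröbner basis: {ab + ½bc + 2c + 2, ac - 6bc² + 9/20b - 9/5c - ⅘, b²c² - 3/40b² + 1/12bc² + 3/10bc + 2/15b + ⅓c² + ⅓c}.

The two bases agree; hence the ideals are identical.
The choice of monomial ordering does not affect the verdict — as long as both bases are computed under the same ordering, their equality decides ideal equality.

Yes, the ideals are equal.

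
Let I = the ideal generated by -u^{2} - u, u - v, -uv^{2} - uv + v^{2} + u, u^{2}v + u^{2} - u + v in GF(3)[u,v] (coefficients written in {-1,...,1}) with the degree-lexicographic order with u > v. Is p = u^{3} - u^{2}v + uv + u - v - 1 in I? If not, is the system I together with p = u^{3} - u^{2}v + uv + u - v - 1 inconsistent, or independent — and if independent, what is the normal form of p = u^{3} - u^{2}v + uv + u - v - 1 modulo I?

First compute the reduced Gröbner basis of I by Buchberger's algorithm.
f_1 = -u^{2} - u, LT = u^{2}.
f_2 = u - v, LT = u.
f_3 = -uv^{2} - uv + v^{2} + u, LT = uv^{2}.
f_4 = u^{2}v + u^{2} - u + v, LT = u^{2}v.

S(f_1,f_2): lcm = u^{2}. S = uv + u.
  reduce S modulo (f_1, f_2, f_3, f_4):
  remainder v^{2} + v ≠ 0; add h_5 = v^{2} + v to the basis.

The other S-polynomials (S(f_1,f_3), S(f_1,f_4), S(f_2,f_3), S(f_2,f_4), S(f_3,f_4), S(f_1,h_5), S(f_2,h_5), S(f_3,h_5), S(f_4,h_5)) all reduce to 0 modulo the current basis, so we have a Gröbner basis.
Inter-reduce: drop elements whose leading term is divisible by another's, tail-reduce, and make monic.
Reduced Gröbner basis: {v^{2} + v, u - v}.
Label its elements g_1 = v^{2} + v, g_2 = u - v.

Reduce p = u^{3} - u^{2}v + uv + u - v - 1 modulo G:
  leading term u^{3}: subtract (u^{2})·g_2 from u^{3} - u^{2}v + uv + u - v - 1 → uv + u - v - 1
  leading term uv: subtract (v)·g_2 from uv + u - v - 1 → v^{2} + u - v - 1
  leading term v^{2}: subtract (1)·g_1 from v^{2} + u - v - 1 → u + v - 1
  leading term u: subtract (1)·g_2 from u + v - 1 → -v - 1
  leading term v: no divisor's leading term divides it; move -v to the remainder.
  leading term 1: no divisor's leading term divides it; move -1 to the remainder.
  normal form = -v - 1.
The normal form is nonzero, so p ∉ I. Since p minus its normal form lies in I, I + (p) = I + (r) where r = -v - 1; decide whether this ideal is the whole ring.
Run Buchberger on G together with r (pairs among the g_i already reduce to 0 since G is a Gröbner basis):
g_1 = v^{2} + v, LT = v^{2}.
g_2 = u - v, LT = u.
r = -v - 1, LT = v.

The S-polynomials (S(g_1,g_2), S(g_1,r), S(g_2,r)) all reduce to 0 modulo the current basis, so we have a Gröbner basis.
Inter-reduce: drop elements whose leading term is divisible by another's, tail-reduce, and make monic.
Reduced Gröbner basis: {u + 1, v + 1}.
The reduced Gröbner basis of I + (p) is {u + 1, v + 1} ≠ {1}, a proper ideal, so the enlarged system stays consistent: p is independent of I, with normal form -v - 1.

u^{3} - u^{2}v + uv + u - v - 1 is independent of I; its normal form modulo I is -v - 1.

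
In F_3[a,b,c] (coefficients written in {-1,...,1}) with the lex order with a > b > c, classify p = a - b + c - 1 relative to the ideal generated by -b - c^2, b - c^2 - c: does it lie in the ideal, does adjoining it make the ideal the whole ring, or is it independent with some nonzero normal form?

a - b + c - 1 is independent of I; its normal form modulo I is a - c - 1.

First compute the reduced Gröbner basis of I by Buchberger's algorithm.
f_1 = -b - c^2, LT = b.
f_2 = b - c^2 - c, LT = b.

S(f_1,f_2): lcm = b. S = -c^2 + c.
  leading term c^2: no divisor's leading term divides it; move -c^2 to the remainder.
  leading term c: no divisor's leading term divides it; move c to the remainder.
  remainder -c^2 + c ≠ 0; add h_3 = -c^2 + c to the basis.

The other S-polynomials (S(f_1,h_3), S(f_2,h_3)) all reduce to 0 modulo the current basis, so we have a Gröbner basis.
Inter-reduce: drop elements whose leading term is divisible by another's, tail-reduce, and make monic.
Reduced Gröbner basis: {b + c, c^2 - c}.
Label its elements g_1 = b + c, g_2 = c^2 - c.

Reduce p = a - b + c - 1 modulo G:
  leading term a: no divisor's leading term divides it; move a to the remainder.
  leading term b: subtract (-1)·g_1 from -b + c - 1 → -c - 1
  leading term c: no divisor's leading term divides it; move -c to the remainder.
  leading term 1: no divisor's leading term divides it; move -1 to the remainder.
  normal form = a - c - 1.
The normal form is nonzero, so p ∉ I. Since p minus its normal form lies in I, I + (p) = I + (r) where r = a - c - 1; decide whether this ideal is the whole ring.
Run Buchberger on G together with r (pairs among the g_i already reduce to 0 since G is a Gröbner basis):
g_1 = b + c, LT = b.
g_2 = c^2 - c, LT = c^2.
r = a - c - 1, LT = a.

The S-polynomials (S(g_1,g_2), S(g_1,r), S(g_2,r)) all reduce to 0 modulo the current basis, so we have a Gröbner basis.
Inter-reduce: drop elements whose leading term is divisible by another's, tail-reduce, and make monic.
Reduced Gröbner basis: {a - c - 1, b + c, c^2 - c}.
The reduced Gröbner basis of I + (p) is {a - c - 1, b + c, c^2 - c} ≠ {1}, a proper ideal, so the enlarged system stays consistent: p is independent of I, with normal form a - c - 1.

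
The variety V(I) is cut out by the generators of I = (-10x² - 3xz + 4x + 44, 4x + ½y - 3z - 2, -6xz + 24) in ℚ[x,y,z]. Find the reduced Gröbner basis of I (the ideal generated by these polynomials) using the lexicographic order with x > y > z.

G = {x - ⅘z - ⅖, y + ⅖z - ⅘, z² + ½z - 5}

f_1 = -10x² - 3xz + 4x + 44, LT = x².
f_2 = 4x + ½y - 3z - 2, LT = x.
f_3 = -6xz + 24, LT = xz.

S(f_1,f_2): lcm = x². S = -⅛xy + 21/20xz + 1/10x - 22/5.
  reduce S modulo (f_1, f_2, f_3):
  remainder 1/64y² - 9/40yz - 3/40y + 63/80z² + ⅗z - 87/20 ≠ 0; add g_4 = 1/64y² - 9/40yz - 3/40y + 63/80z² + ⅗z - 87/20 to the basis.

S(f_1,f_3): lcm = x²z. S = 3/10xz² - ⅖xz + 4x - 22/5z.
  reduce S modulo (f_1, f_2, f_3, g_4):
  remainder -3/80yz² + 1/20yz - ½y + 9/40z³ - 3/20z² - 8/5z + 2 ≠ 0; add g_5 = -3/80yz² + 1/20yz - ½y + 9/40z³ - 3/20z² - 8/5z + 2 to the basis.

S(f_2,f_3): lcm = xz. S = ⅛yz - ¾z² - ½z + 4.
  reduce S modulo (f_1, f_2, f_3, g_4, g_5):
  remainder ⅛yz - ¾z² - ½z + 4 ≠ 0; add g_6 = ⅛yz - ¾z² - ½z + 4 to the basis.

S(f_3,g_5): lcm = xyz². S = 4/3xyz - 40/3xy + 6xz³ - 4xz² - 128/3xz + 160/3x - 4yz.
  reduce S modulo (f_1, f_2, f_3, g_4, g_5, g_6):
  remainder 20y + 64z² + 40z - 336 ≠ 0; add g_7 = 20y + 64z² + 40z - 336 to the basis.

S(f_3,g_6): lcm = xyz. S = 6xz² + 4xz - 32x - 4y.
  reduce S modulo (f_1, f_2, f_3, g_4, g_5, g_6, g_7):
  remainder -32z² - 16z + 160 ≠ 0; add g_8 = -32z² - 16z + 160 to the basis.

The other S-polynomials (S(f_1,g_4), S(f_2,g_4), S(f_3,g_4), S(f_1,g_5), S(f_2,g_5), S(g_4,g_5), S(f_1,g_6), S(f_2,g_6), S(g_4,g_6), S(g_5,g_6), S(f_1,g_7), S(f_2,g_7), S(f_3,g_7), S(g_4,g_7), S(g_5,g_7), S(g_6,g_7), S(f_1,g_8), S(f_2,g_8), S(f_3,g_8), S(g_4,g_8), S(g_5,g_8), S(g_6,g_8), S(g_7,g_8)) all reduce to 0 modulo the current basis, so we have a Gröbner basis.
Inter-reduce: drop elements whose leading term is divisible by another's, tail-reduce, and make monic.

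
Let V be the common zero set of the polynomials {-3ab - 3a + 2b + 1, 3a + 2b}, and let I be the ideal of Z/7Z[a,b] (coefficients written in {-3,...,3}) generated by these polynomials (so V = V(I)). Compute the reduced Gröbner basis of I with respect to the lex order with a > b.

G = {a + 3b, b^2 + 2b - 3}

f_1 = -3ab - 3a + 2b + 1, LT = ab.
f_2 = 3a + 2b, LT = a.

S(f_1,f_2): lcm = ab. S = a - 3b^2 - 3b + 2.
  leading term a: subtract (-2)·f_2 from a - 3b^2 - 3b + 2 → -3b^2 + b + 2
  leading term b^2: no divisor's leading term divides it; move -3b^2 to the remainder.
  leading term b: no divisor's leading term divides it; move b to the remainder.
  leading term 1: no divisor's leading term divides it; move 2 to the remainder.
  remainder -3b^2 + b + 2 ≠ 0; add g_3 = -3b^2 + b + 2 to the basis.

S(f_1,g_3): lcm = ab^2. S = -ab + 3a - 3b^2 + 2b.
  leading term ab: subtract (-2)·f_1 from -ab + 3a - 3b^2 + 2b → -3a - 3b^2 - b + 2
  leading term a: subtract (-1)·f_2 from -3a - 3b^2 - b + 2 → -3b^2 + b + 2
  leading term b^2: subtract (1)·g_3 from -3b^2 + b + 2 → 0
  remainder 0.

S(f_2,g_3): leading monomials are coprime, so the S-polynomial reduces to 0 (Buchberger's first criterion).
Every S-polynomial of the final basis reduces to 0, so we have a Gröbner basis.
Inter-reduce: drop elements whose leading term is divisible by another's, tail-reduce, and make monic.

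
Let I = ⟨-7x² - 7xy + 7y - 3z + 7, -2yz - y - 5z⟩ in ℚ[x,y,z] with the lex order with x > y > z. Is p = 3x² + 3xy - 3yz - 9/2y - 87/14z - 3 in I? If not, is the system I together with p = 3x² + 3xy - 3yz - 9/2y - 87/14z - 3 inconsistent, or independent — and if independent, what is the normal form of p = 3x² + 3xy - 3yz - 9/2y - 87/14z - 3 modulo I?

First compute the reduced Gröbner basis of I by Buchberger's algorithm.
f_1 = -7x² - 7xy + 7y - 3z + 7, LT = x².
f_2 = -2yz - y - 5z, LT = yz.

The S-polynomials (S(f_1,f_2)) all reduce to 0 modulo the current basis, so we have a Gröbner basis.
Inter-reduce: drop elements whose leading term is divisible by another's, tail-reduce, and make monic.
Reduced Gröbner basis: {x² + xy - y + 3/7z - 1, yz + ½y + 5/2z}.
Label its elements g_1 = x² + xy - y + 3/7z - 1, g_2 = yz + ½y + 5/2z.

Reduce p = 3x² + 3xy - 3yz - 9/2y - 87/14z - 3 modulo G:
  leading term x²: subtract (3)·g_1 from 3x² + 3xy - 3yz - 9/2y - 87/14z - 3 → -3yz - 3/2y - 15/2z
  leading term yz: subtract (-3)·g_2 from -3yz - 3/2y - 15/2z → 0
  normal form = 0.
Since the normal form is 0, p ∈ I.

3x² + 3xy - 3yz - 9/2y - 87/14z - 3 lies in I (it reduces to 0).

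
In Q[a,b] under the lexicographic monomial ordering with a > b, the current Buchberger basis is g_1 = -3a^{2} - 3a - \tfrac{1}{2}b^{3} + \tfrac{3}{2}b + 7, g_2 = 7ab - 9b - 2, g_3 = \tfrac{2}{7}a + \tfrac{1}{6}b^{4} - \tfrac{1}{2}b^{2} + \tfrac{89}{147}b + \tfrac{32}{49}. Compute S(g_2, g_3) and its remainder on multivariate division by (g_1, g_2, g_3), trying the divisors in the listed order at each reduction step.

lcm(LM(g_2), LM(g_3)) = ab.
S = (lcm/LT(g_2))·g_2 − (lcm/LT(g_3))·g_3 = -\tfrac{7}{12}b^{5} + \tfrac{7}{4}b^{3} - \tfrac{89}{42}b^{2} - \tfrac{25}{7}b - \tfrac{2}{7}.
Reduce S modulo (g_1, g_2, g_3) in that order:
  leading term b^{5}: no divisor's leading term divides it; move -\tfrac{7}{12}b^{5} to the remainder.
  leading term b^{3}: no divisor's leading term divides it; move \tfrac{7}{4}b^{3} to the remainder.
  leading term b^{2}: no divisor's leading term divides it; move -\tfrac{89}{42}b^{2} to the remainder.
  leading term b: no divisor's leading term divides it; move -\tfrac{25}{7}b to the remainder.
  leading term 1: no divisor's leading term divides it; move -\tfrac{2}{7} to the remainder.
The remainder -\tfrac{7}{12}b^{5} + \tfrac{7}{4}b^{3} - \tfrac{89}{42}b^{2} - \tfrac{25}{7}b - \tfrac{2}{7} is nonzero, so it would be added as the next basis element.
This is the inner loop of Buchberger's algorithm — each nonzero remainder becomes a new basis element.

S(g_2, g_3) = -\tfrac{7}{12}b^{5} + \tfrac{7}{4}b^{3} - \tfrac{89}{42}b^{2} - \tfrac{25}{7}b - \tfrac{2}{7}; remainder on division = -\tfrac{7}{12}b^{5} + \tfrac{7}{4}b^{3} - \tfrac{89}{42}b^{2} - \tfrac{25}{7}b - \tfrac{2}{7}.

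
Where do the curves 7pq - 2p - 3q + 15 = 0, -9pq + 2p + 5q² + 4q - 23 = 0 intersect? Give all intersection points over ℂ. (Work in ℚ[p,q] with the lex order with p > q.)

Compute a lex Gröbner basis by Buchberger's algorithm.
f_1 = 7pq - 2p - 3q + 15, LT = pq.
f_2 = -9pq + 2p + 5q² + 4q - 23, LT = pq.

S(f_1,f_2): lcm = pq. S = -4/63p + 5/9q² + 1/63q - 26/63.
  leading term p: no divisor's leading term divides it; move -4/63p to the remainder.
  leading term q²: no divisor's leading term divides it; move 5/9q² to the remainder.
  leading term q: no divisor's leading term divides it; move 1/63q to the remainder.
  leading term 1: no divisor's leading term divides it; move -26/63 to the remainder.
  remainder -4/63p + 5/9q² + 1/63q - 26/63 ≠ 0; add h_3 = -4/63p + 5/9q² + 1/63q - 26/63 to the basis.

S(f_1,h_3): lcm = pq. S = -2/7p + 35/4q³ + ¼q² - 97/14q + 15/7.
  leading term p: subtract (9/2)·h_3 from -2/7p + 35/4q³ + ¼q² - 97/14q + 15/7 → 35/4q³ - 9/4q² - 7q + 4
  leading term q³: no divisor's leading term divides it; move 35/4q³ to the remainder.
  leading term q²: no divisor's leading term divides it; move -9/4q² to the remainder.
  leading term q: no divisor's leading term divides it; move -7q to the remainder.
  leading term 1: no divisor's leading term divides it; move 4 to the remainder.
  remainder 35/4q³ - 9/4q² - 7q + 4 ≠ 0; add h_4 = 35/4q³ - 9/4q² - 7q + 4 to the basis.

The other S-polynomials (S(f_2,h_3), S(f_1,h_4), S(f_2,h_4), S(h_3,h_4)) all reduce to 0 modulo the current basis, so we have a Gröbner basis.
Inter-reduce: drop elements whose leading term is divisible by another's, tail-reduce, and make monic.
Reduced Gröbner basis: {p - 35/4q² - ¼q + 13/2, q³ - 9/35q² - ⅘q + 16/35}.

Elimination: the polynomial q³ - 9/35q² - ⅘q + 16/35 lies in the elimination ideal for q, so q ∈ {-1, 22/35 - 2*sqrt(19)*I/35, 22/35 + 2*sqrt(19)*I/35}. For each such q, the remaining basis elements (now univariate) give the rest of the solution.
  q = -1: the earlier basis element becomes p - 2 = 0, giving p = 2 — point (2, -1).
  q = 22/35 - 2*sqrt(19)*I/35: the earlier basis element becomes p + 24/7 + 9*sqrt(19)*I/14 = 0, giving p = -24/7 - 9*sqrt(19)*I/14 — point (-24/7 - 9*sqrt(19)*I/14, 22/35 - 2*sqrt(19)*I/35).
  q = 22/35 + 2*sqrt(19)*I/35: the earlier basis element becomes p + 24/7 - 9*sqrt(19)*I/14 = 0, giving p = -24/7 + 9*sqrt(19)*I/14 — point (-24/7 + 9*sqrt(19)*I/14, 22/35 + 2*sqrt(19)*I/35).
Each listed point satisfies every original equation (direct substitution).

{(2, -1), (-24/7 - 9*sqrt(19)*I/14, 22/35 - 2*sqrt(19)*I/35), (-24/7 + 9*sqrt(19)*I/14, 22/35 + 2*sqrt(19)*I/35)}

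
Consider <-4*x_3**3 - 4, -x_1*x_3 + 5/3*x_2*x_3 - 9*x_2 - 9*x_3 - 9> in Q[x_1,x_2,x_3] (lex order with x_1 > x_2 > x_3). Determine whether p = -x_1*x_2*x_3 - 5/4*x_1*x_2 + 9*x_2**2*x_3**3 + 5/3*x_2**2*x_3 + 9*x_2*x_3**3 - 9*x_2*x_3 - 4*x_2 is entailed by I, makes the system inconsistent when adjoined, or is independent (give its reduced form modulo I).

-x_1*x_2*x_3 - 5/4*x_1*x_2 + 9*x_2**2*x_3**3 + 5/3*x_2**2*x_3 + 9*x_2*x_3**3 - 9*x_2*x_3 - 4*x_2 is independent of I; its normal form modulo I is -45/4*x_2**2*x_3**2 - 25/12*x_2**2 - 45/4*x_2*x_3**2 + 29/4*x_2.

First compute the reduced Gröbner basis of I by Buchberger's algorithm.
f_1 = -4*x_3**3 - 4, LT = x_3**3.
f_2 = -x_1*x_3 + 5/3*x_2*x_3 - 9*x_2 - 9*x_3 - 9, LT = x_1*x_3.

S(f_1,f_2): lcm = x_1*x_3**3. S = x_1 + 5/3*x_2*x_3**3 - 9*x_2*x_3**2 - 9*x_3**3 - 9*x_3**2.
  leading term x_1: no divisor's leading term divides it; move x_1 to the remainder.
  leading term x_2*x_3**3: subtract (-5/12*x_2)·f_1 from 5/3*x_2*x_3**3 - 9*x_2*x_3**2 - 9*x_3**3 - 9*x_3**2 → -9*x_2*x_3**2 - 5/3*x_2 - 9*x_3**3 - 9*x_3**2
  leading term x_2*x_3**2: no divisor's leading term divides it; move -9*x_2*x_3**2 to the remainder.
  leading term x_2: no divisor's leading term divides it; move -5/3*x_2 to the remainder.
  leading term x_3**3: subtract (9/4)·f_1 from -9*x_3**3 - 9*x_3**2 → -9*x_3**2 + 9
  leading term x_3**2: no divisor's leading term divides it; move -9*x_3**2 to the remainder.
  leading term 1: no divisor's leading term divides it; move 9 to the remainder.
  remainder x_1 - 9*x_2*x_3**2 - 5/3*x_2 - 9*x_3**2 + 9 ≠ 0; add h_3 = x_1 - 9*x_2*x_3**2 - 5/3*x_2 - 9*x_3**2 + 9 to the basis.

The other S-polynomials (S(f_1,h_3), S(f_2,h_3)) all reduce to 0 modulo the current basis, so we have a Gröbner basis.
Inter-reduce: drop elements whose leading term is divisible by another's, tail-reduce, and make monic.
Reduced Gröbner basis: {x_1 - 9*x_2*x_3**2 - 5/3*x_2 - 9*x_3**2 + 9, x_3**3 + 1}.
Label its elements g_1 = x_1 - 9*x_2*x_3**2 - 5/3*x_2 - 9*x_3**2 + 9, g_2 = x_3**3 + 1.

Reduce p = -x_1*x_2*x_3 - 5/4*x_1*x_2 + 9*x_2**2*x_3**3 + 5/3*x_2**2*x_3 + 9*x_2*x_3**3 - 9*x_2*x_3 - 4*x_2 modulo G:
  leading term x_1*x_2*x_3: subtract (-x_2*x_3)·g_1 from -x_1*x_2*x_3 - 5/4*x_1*x_2 + 9*x_2**2*x_3**3 + 5/3*x_2**2*x_3 + 9*x_2*x_3**3 - 9*x_2*x_3 - 4*x_2 → -5/4*x_1*x_2 - 4*x_2
  leading term x_1*x_2: subtract (-5/4*x_2)·g_1 from -5/4*x_1*x_2 - 4*x_2 → -45/4*x_2**2*x_3**2 - 25/12*x_2**2 - 45/4*x_2*x_3**2 + 29/4*x_2
  leading term x_2**2*x_3**2: no divisor's leading term divides it; move -45/4*x_2**2*x_3**2 to the remainder.
  leading term x_2**2: no divisor's leading term divides it; move -25/12*x_2**2 to the remainder.
  leading term x_2*x_3**2: no divisor's leading term divides it; move -45/4*x_2*x_3**2 to the remainder.
  leading term x_2: no divisor's leading term divides it; move 29/4*x_2 to the remainder.
  normal form = -45/4*x_2**2*x_3**2 - 25/12*x_2**2 - 45/4*x_2*x_3**2 + 29/4*x_2.
The normal form is nonzero, so p ∉ I. Since p minus its normal form lies in I, I + (p) = I + (r) where r = -45/4*x_2**2*x_3**2 - 25/12*x_2**2 - 45/4*x_2*x_3**2 + 29/4*x_2; decide whether this ideal is the whole ring.
Run Buchberger on G together with r (pairs among the g_i already reduce to 0 since G is a Gröbner basis):
g_1 = x_1 - 9*x_2*x_3**2 - 5/3*x_2 - 9*x_3**2 + 9, LT = x_1.
g_2 = x_3**3 + 1, LT = x_3**3.
r = -45/4*x_2**2*x_3**2 - 25/12*x_2**2 - 45/4*x_2*x_3**2 + 29/4*x_2, LT = x_2**2*x_3**2.

S(g_2,r): lcm = x_2**2*x_3**3. S = -5/27*x_2**2*x_3 + x_2**2 - x_2*x_3**3 + 29/45*x_2*x_3.
  leading term x_2**2*x_3: no divisor's leading term divides it; move -5/27*x_2**2*x_3 to the remainder.
  leading term x_2**2: no divisor's leading term divides it; move x_2**2 to the remainder.
  leading term x_2*x_3**3: subtract (-x_2)·g_2 from -x_2*x_3**3 + 29/45*x_2*x_3 → 29/45*x_2*x_3 + x_2
  leading term x_2*x_3: no divisor's leading term divides it; move 29/45*x_2*x_3 to the remainder.
  leading term x_2: no divisor's leading term divides it; move x_2 to the remainder.
  remainder -5/27*x_2**2*x_3 + x_2**2 + 29/45*x_2*x_3 + x_2 ≠ 0; add m_4 = -5/27*x_2**2*x_3 + x_2**2 + 29/45*x_2*x_3 + x_2 to the basis.

S(r,m_4): lcm = x_2**2*x_3**2. S = 27/5*x_2**2*x_3 + 5/27*x_2**2 + 112/25*x_2*x_3**2 + 27/5*x_2*x_3 - 29/45*x_2.
  leading term x_2**2*x_3: subtract (-729/25)·m_4 from 27/5*x_2**2*x_3 + 5/27*x_2**2 + 112/25*x_2*x_3**2 + 27/5*x_2*x_3 - 29/45*x_2 → 19808/675*x_2**2 + 112/25*x_2*x_3**2 + 3024/125*x_2*x_3 + 6416/225*x_2
  leading term x_2**2: no divisor's leading term divides it; move 19808/675*x_2**2 to the remainder.
  leading term x_2*x_3**2: no divisor's leading term divides it; move 112/25*x_2*x_3**2 to the remainder.
  leading term x_2*x_3: no divisor's leading term divides it; move 3024/125*x_2*x_3 to the remainder.
  leading term x_2: no divisor's leading term divides it; move 6416/225*x_2 to the remainder.
  remainder 19808/675*x_2**2 + 112/25*x_2*x_3**2 + 3024/125*x_2*x_3 + 6416/225*x_2 ≠ 0; add m_5 = 19808/675*x_2**2 + 112/25*x_2*x_3**2 + 3024/125*x_2*x_3 + 6416/225*x_2 to the basis.

The other S-polynomials (S(g_1,g_2), S(g_1,r), S(g_1,m_4), S(g_2,m_4), S(g_1,m_5), S(g_2,m_5), S(r,m_5), S(m_4,m_5)) all reduce to 0 modulo the current basis, so we have a Gröbner basis.
Inter-reduce: drop elements whose leading term is divisible by another's, tail-reduce, and make monic.
Reduced Gröbner basis: {x_1 - 9*x_2*x_3**2 - 5/3*x_2 - 9*x_3**2 + 9, x_2**2 + 189/1238*x_2*x_3**2 + 5103/6190*x_2*x_3 + 1203/1238*x_2, x_3**3 + 1}.
The reduced Gröbner basis of I + (p) is {x_1 - 9*x_2*x_3**2 - 5/3*x_2 - 9*x_3**2 + 9, x_2**2 + 189/1238*x_2*x_3**2 + 5103/6190*x_2*x_3 + 1203/1238*x_2, x_3**3 + 1} ≠ {1}, a proper ideal, so the enlarged system stays consistent: p is independent of I, with normal form -45/4*x_2**2*x_3**2 - 25/12*x_2**2 - 45/4*x_2*x_3**2 + 29/4*x_2.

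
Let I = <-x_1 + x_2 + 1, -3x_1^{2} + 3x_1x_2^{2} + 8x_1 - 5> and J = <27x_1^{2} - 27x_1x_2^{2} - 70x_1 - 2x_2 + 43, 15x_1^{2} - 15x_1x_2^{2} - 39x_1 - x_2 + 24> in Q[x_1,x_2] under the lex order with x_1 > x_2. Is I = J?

Yes, the ideals are equal.

Since reduced Gröbner bases are canonical representatives of ideals under a given ordering, it suffices to compute and compare them.
Buchberger on the first generating set:
f_1 = -x_1 + x_2 + 1, LT = x_1.
f_2 = -3x_1^{2} + 3x_1x_2^{2} + 8x_1 - 5, LT = x_1^{2}.

S(f_1,f_2): lcm = x_1^{2}. S = x_1x_2^{2} - x_1x_2 + \tfrac{5}{3}x_1 - \tfrac{5}{3}.
  reduce S modulo (f_1, f_2):
  remainder x_2^{3} + \tfrac{2}{3}x_2 ≠ 0; add g_3 = x_2^{3} + \tfrac{2}{3}x_2 to the basis.

The other S-polynomials (S(f_1,g_3), S(f_2,g_3)) all reduce to 0 modulo the current basis, so we have a Gröbner basis.
Inter-reduce: drop elements whose leading term is divisible by another's, tail-reduce, and make monic.
Reduced Gröbner basis: {x_1 - x_2 - 1, x_2^{3} + \tfrac{2}{3}x_2}.

Buchberger on the second generating set:
h_1 = 27x_1^{2} - 27x_1x_2^{2} - 70x_1 - 2x_2 + 43, LT = x_1^{2}.
h_2 = 15x_1^{2} - 15x_1x_2^{2} - 39x_1 - x_2 + 24, LT = x_1^{2}.

S(h_1,h_2): lcm = x_1^{2}. S = \tfrac{1}{135}x_1 - \tfrac{1}{135}x_2 - \tfrac{1}{135}.
  reduce S modulo (h_1, h_2):
  remainder \tfrac{1}{135}x_1 - \tfrac{1}{135}x_2 - \tfrac{1}{135} ≠ 0; add k_3 = \tfrac{1}{135}x_1 - \tfrac{1}{135}x_2 - \tfrac{1}{135} to the basis.

S(h_1,k_3): lcm = x_1^{2}. S = -x_1x_2^{2} + x_1x_2 - \tfrac{43}{27}x_1 - \tfrac{2}{27}x_2 + \tfrac{43}{27}.
  reduce S modulo (h_1, h_2, k_3):
  remainder -x_2^{3} - \tfrac{2}{3}x_2 ≠ 0; add k_4 = -x_2^{3} - \tfrac{2}{3}x_2 to the basis.

The other S-polynomials (S(h_2,k_3), S(h_1,k_4), S(h_2,k_4), S(k_3,k_4)) all reduce to 0 modulo the current basis, so we have a Gröbner basis.
Inter-reduce: drop elements whose leading term is divisible by another's, tail-reduce, and make monic.
Reduced Gröbner basis: {x_1 - x_2 - 1, x_2^{3} + \tfrac{2}{3}x_2}.

These coincide, so the ideals are equal.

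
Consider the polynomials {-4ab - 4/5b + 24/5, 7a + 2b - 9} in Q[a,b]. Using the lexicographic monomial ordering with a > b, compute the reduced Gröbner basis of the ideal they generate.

f_1 = -4ab - 4/5b + 24/5, LT = ab.
f_2 = 7a + 2b - 9, LT = a.

S(f_1,f_2): lcm = ab. S = -2/7b^2 + 52/35b - 6/5.
  reduce S modulo (f_1, f_2):
  remainder -2/7b^2 + 52/35b - 6/5 ≠ 0; add g_3 = -2/7b^2 + 52/35b - 6/5 to the basis.

The other S-polynomials (S(f_1,g_3), S(f_2,g_3)) all reduce to 0 modulo the current basis, so we have a Gröbner basis.
Inter-reduce: drop elements whose leading term is divisible by another's, tail-reduce, and make monic.

G = {a + 2/7b - 9/7, b^2 - 26/5b + 21/5}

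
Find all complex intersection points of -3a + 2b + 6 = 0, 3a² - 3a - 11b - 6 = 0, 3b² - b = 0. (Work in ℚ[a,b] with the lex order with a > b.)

Compute a lex Gröbner basis by Buchberger's algorithm.
f_1 = -3a + 2b + 6, LT = a.
f_2 = 3a² - 3a - 11b - 6, LT = a².
f_3 = 3b² - b, LT = b².

S(f_1,f_2): lcm = a². S = -⅔ab - a + 11/3b + 2.
  leading term ab: subtract (2/9b)·f_1 from -⅔ab - a + 11/3b + 2 → -a - 4/9b² + 7/3b + 2
  leading term a: subtract (⅓)·f_1 from -a - 4/9b² + 7/3b + 2 → -4/9b² + 5/3b
  leading term b²: subtract (-4/27)·f_3 from -4/9b² + 5/3b → 41/27b
  leading term b: no divisor's leading term divides it; move 41/27b to the remainder.
  remainder 41/27b ≠ 0; add h_4 = 41/27b to the basis.

The other S-polynomials (S(f_1,f_3), S(f_2,f_3), S(f_1,h_4), S(f_2,h_4), S(f_3,h_4)) all reduce to 0 modulo the current basis, so we have a Gröbner basis.
Inter-reduce: drop elements whose leading term is divisible by another's, tail-reduce, and make monic.
Reduced Gröbner basis: {a - 2, b}.

From the last basis element, b = 0, so b takes values in {0}. Each choice, substituted upward through the basis, yields the corresponding point(s) of the solution set.
  b = 0: the earlier basis element becomes a - 2 = 0, giving a = 2 — point (2, 0).

{(2, 0)}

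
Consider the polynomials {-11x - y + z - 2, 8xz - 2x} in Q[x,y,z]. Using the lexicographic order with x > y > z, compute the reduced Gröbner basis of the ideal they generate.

G = {x + 1/11y - 1/11z + 2/11, yz - 1/4y - z^2 + 9/4z - 1/2}

This is the nonlinear analogue of row-reducing a linear system.

f_1 = -11x - y + z - 2, LT = x.
f_2 = 8xz - 2x, LT = xz.

S(f_1,f_2): lcm = xz. S = 1/4x + 1/11yz - 1/11z^2 + 2/11z.
  leading term x: subtract (-1/44)·f_1 from 1/4x + 1/11yz - 1/11z^2 + 2/11z → 1/11yz - 1/44y - 1/11z^2 + 9/44z - 1/22
  leading term yz: no divisor's leading term divides it; move 1/11yz to the remainder.
  leading term y: no divisor's leading term divides it; move -1/44y to the remainder.
  leading term z^2: no divisor's leading term divides it; move -1/11z^2 to the remainder.
  leading term z: no divisor's leading term divides it; move 9/44z to the remainder.
  leading term 1: no divisor's leading term divides it; move -1/22 to the remainder.
  remainder 1/11yz - 1/44y - 1/11z^2 + 9/44z - 1/22 ≠ 0; add g_3 = 1/11yz - 1/44y - 1/11z^2 + 9/44z - 1/22 to the basis.

S(f_1,g_3): leading monomials are coprime, so the S-polynomial reduces to 0 (Buchberger's first criterion).
S(f_2,g_3): lcm = xyz. S = xz^2 - 9/4xz + 1/2x.
  leading term xz^2: subtract (-1/11z^2)·f_1 from xz^2 - 9/4xz + 1/2x → -9/4xz + 1/2x - 1/11yz^2 + 1/11z^3 - 2/11z^2
  leading term xz: subtract (9/44z)·f_1 from -9/4xz + 1/2x - 1/11yz^2 + 1/11z^3 - 2/11z^2 → 1/2x - 1/11yz^2 + 9/44yz + 1/11z^3 - 17/44z^2 + 9/22z
  leading term x: subtract (-1/22)·f_1 from 1/2x - 1/11yz^2 + 9/44yz + 1/11z^3 - 17/44z^2 + 9/22z → -1/11yz^2 + 9/44yz - 1/22y + 1/11z^3 - 17/44z^2 + 5/11z - 1/11
  leading term yz^2: subtract (-z)·g_3 from -1/11yz^2 + 9/44yz - 1/22y + 1/11z^3 - 17/44z^2 + 5/11z - 1/11 → 2/11yz - 1/22y - 2/11z^2 + 9/22z - 1/11
  leading term yz: subtract (2)·g_3 from 2/11yz - 1/22y - 2/11z^2 + 9/22z - 1/11 → 0
  remainder 0.

Every S-polynomial of the final basis reduces to 0, so we have a Gröbner basis.
Inter-reduce: drop elements whose leading term is divisible by another's, tail-reduce, and make monic.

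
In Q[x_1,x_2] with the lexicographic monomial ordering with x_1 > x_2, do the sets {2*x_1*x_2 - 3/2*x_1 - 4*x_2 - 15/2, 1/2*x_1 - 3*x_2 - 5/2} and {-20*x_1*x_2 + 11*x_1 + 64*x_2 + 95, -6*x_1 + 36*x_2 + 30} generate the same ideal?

Since reduced Gröbner bases are canonical representatives of ideals under a given ordering, it suffices to compute and compare them.
Buchberger on the first generating set:
f_1 = 2*x_1*x_2 - 3/2*x_1 - 4*x_2 - 15/2, LT = x_1*x_2.
f_2 = 1/2*x_1 - 3*x_2 - 5/2, LT = x_1.

S(f_1,f_2): lcm = x_1*x_2. S = -3/4*x_1 + 6*x_2**2 + 3*x_2 - 15/4.
  leading term x_1: subtract (-3/2)·f_2 from -3/4*x_1 + 6*x_2**2 + 3*x_2 - 15/4 → 6*x_2**2 - 3/2*x_2 - 15/2
  leading term x_2**2: no divisor's leading term divides it; move 6*x_2**2 to the remainder.
  leading term x_2: no divisor's leading term divides it; move -3/2*x_2 to the remainder.
  leading term 1: no divisor's leading term divides it; move -15/2 to the remainder.
  remainder 6*x_2**2 - 3/2*x_2 - 15/2 ≠ 0; add g_3 = 6*x_2**2 - 3/2*x_2 - 15/2 to the basis.

The other S-polynomials (S(f_1,g_3), S(f_2,g_3)) all reduce to 0 modulo the current basis, so we have a Gröbner basis.
Inter-reduce: drop elements whose leading term is divisible by another's, tail-reduce, and make monic.
Reduced Gröbner basis: {x_1 - 6*x_2 - 5, x_2**2 - 1/4*x_2 - 5/4}.

Buchberger on the second generating set:
h_1 = -20*x_1*x_2 + 11*x_1 + 64*x_2 + 95, LT = x_1*x_2.
h_2 = -6*x_1 + 36*x_2 + 30, LT = x_1.

S(h_1,h_2): lcm = x_1*x_2. S = -11/20*x_1 + 6*x_2**2 + 9/5*x_2 - 19/4.
  leading term x_1: subtract (11/120)·h_2 from -11/20*x_1 + 6*x_2**2 + 9/5*x_2 - 19/4 → 6*x_2**2 - 3/2*x_2 - 15/2
  leading term x_2**2: no divisor's leading term divides it; move 6*x_2**2 to the remainder.
  leading term x_2: no divisor's leading term divides it; move -3/2*x_2 to the remainder.
  leading term 1: no divisor's leading term divides it; move -15/2 to the remainder.
  remainder 6*x_2**2 - 3/2*x_2 - 15/2 ≠ 0; add k_3 = 6*x_2**2 - 3/2*x_2 - 15/2 to the basis.

The other S-polynomials (S(h_1,k_3), S(h_2,k_3)) all reduce to 0 modulo the current basis, so we have a Gröbner basis.
Inter-reduce: drop elements whose leading term is divisible by another's, tail-reduce, and make monic.
Reduced Gröbner basis: {x_1 - 6*x_2 - 5, x_2**2 - 1/4*x_2 - 5/4}.

Same reduced basis, so the two generating sets span the same ideal.
The choice of monomial ordering does not affect the verdict — as long as both bases are computed under the same ordering, their equality decides ideal equality.

Yes, the ideals are equal.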